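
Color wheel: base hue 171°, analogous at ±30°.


Base hue: 171°
Left analog: (171 - 30) mod 360 = 141°
Right analog: (171 + 30) mod 360 = 201°
Analogous hues = 141° and 201°


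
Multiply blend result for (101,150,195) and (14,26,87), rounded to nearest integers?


Multiply: C = A×B/255, rounded to nearest integer
R: 101×14/255 = 1414/255 ≈ 5.545 → 6
G: 150×26/255 = 3900/255 ≈ 15.294 → 15
B: 195×87/255 = 16965/255 ≈ 66.529 → 67
= RGB(6, 15, 67)


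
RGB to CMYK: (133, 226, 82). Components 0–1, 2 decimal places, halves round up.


R'=133/255≈0.5216, G'=226/255≈0.8863, B'=82/255≈0.3216
K = 1 - max(R',G',B') = 1 - 226/255 = 29/255 = 0.11372… → 0.11
(1-R'-K)/(1-K) simplifies to (max-R)/max with max = 226:
C = (226-133)/226 = 93/226 = 0.41150… → 0.41
M = (226-226)/226 = 0/226 = 0 → 0.00
Y = (226-82)/226 = 144/226 = 0.63716… → 0.64
= CMYK(0.41, 0.00, 0.64, 0.11)


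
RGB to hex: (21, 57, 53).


R = 21 → 15 (hex)
G = 57 → 39 (hex)
B = 53 → 35 (hex)
Hex = #153935


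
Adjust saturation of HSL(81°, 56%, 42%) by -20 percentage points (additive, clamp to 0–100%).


Original S = 56%
Adjustment = -20 percentage points
New S = 56 + (-20) = 36
Clamp to [0, 100] → 36
= HSL(81°, 36%, 42%)


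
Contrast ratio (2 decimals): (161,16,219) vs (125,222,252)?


Linearize each sRGB channel c=v/255: c/12.92 if c ≤ 0.04045 else ((c+0.055)/1.055)^2.4
L = 0.2126×R_lin + 0.7152×G_lin + 0.0722×B_lin
Color 1 (161,16,219):
  R=161: 161/255≈0.6314 > 0.04045 → ((0.6314+0.055)/1.055)^2.4 ≈ 0.35640
  G=16: 16/255≈0.0627 > 0.04045 → ((0.0627+0.055)/1.055)^2.4 ≈ 0.00518
  B=219: 219/255≈0.8588 > 0.04045 → ((0.8588+0.055)/1.055)^2.4 ≈ 0.70838
  L1 = 0.2126×0.35640 + 0.7152×0.00518 + 0.0722×0.70838 ≈ 0.13062
Color 2 (125,222,252):
  R=125: 125/255≈0.4902 > 0.04045 → ((0.4902+0.055)/1.055)^2.4 ≈ 0.20508
  G=222: 222/255≈0.8706 > 0.04045 → ((0.8706+0.055)/1.055)^2.4 ≈ 0.73046
  B=252: 252/255≈0.9882 > 0.04045 → ((0.9882+0.055)/1.055)^2.4 ≈ 0.97345
  L2 = 0.2126×0.20508 + 0.7152×0.73046 + 0.0722×0.97345 ≈ 0.63631
Lighter = 0.63631, Darker = 0.13062
Ratio = (L_lighter + 0.05) / (L_darker + 0.05)
Ratio = (0.63631 + 0.05) / (0.13062 + 0.05) = 0.68631 / 0.18062 ≈ 3.7997
Ratio ≈ 3.80:1


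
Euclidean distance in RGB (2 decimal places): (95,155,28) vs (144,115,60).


d = √[(R₁-R₂)² + (G₁-G₂)² + (B₁-B₂)²]
d = √[(95-144)² + (155-115)² + (28-60)²]
d = √[2401 + 1600 + 1024]
d = √5025
d ≈ 70.89


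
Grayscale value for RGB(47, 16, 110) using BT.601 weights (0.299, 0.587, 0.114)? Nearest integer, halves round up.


Gray = 0.299×R + 0.587×G + 0.114×B
Gray = 0.299×47 + 0.587×16 + 0.114×110
Gray = 14.053 + 9.392 + 12.540
Gray = 35.985 → round half up → 36
Gray = 36


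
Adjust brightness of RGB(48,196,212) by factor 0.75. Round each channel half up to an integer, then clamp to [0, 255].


Multiply each channel by 0.75, round half up, clamp to [0, 255]
R: 48×0.75 = 36
G: 196×0.75 = 147
B: 212×0.75 = 159
= RGB(36, 147, 159)


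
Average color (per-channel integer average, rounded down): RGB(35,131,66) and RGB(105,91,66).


Midpoint: each channel = ⌊(C₁+C₂)/2⌋
R: ⌊(35+105)/2⌋ = 70
G: ⌊(131+91)/2⌋ = 111
B: ⌊(66+66)/2⌋ = 66
= RGB(70, 111, 66)


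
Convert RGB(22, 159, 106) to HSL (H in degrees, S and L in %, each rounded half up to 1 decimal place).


Normalize: R'=22/255≈0.0863, G'=159/255≈0.6235, B'=106/255≈0.4157
Max=159/255, Min=22/255, Δ=Max-Min=137/255
L = (Max+Min)/2 = (159+22)/510 = 181/510 = 0.35490… → L = 35.5%
L ≤ 0.5 → S = Δ/(Max+Min) = 137/(159+22) = 137/181 = 0.75690… → S = 75.7%
(the 1/255 factors cancel in S and H, so raw channel differences can be used)
Max is G' → H = 60 × ((B-R)/Δ + 2) = 60 × ((106-22)/137 + 2)
  84/137 + 2 = 0.6131… + 2 = 2.6131…
  H = 60 × 2.6131… = 156.788…° → H = 156.8°
= HSL(156.8°, 75.7%, 35.5%)


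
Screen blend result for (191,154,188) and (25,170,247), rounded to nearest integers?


Screen: C = 255 - (255-A)×(255-B)/255, rounded to nearest integer
R: 255 - (255-191)×(255-25)/255 = 255 - 14720/255 ≈ 255 - 57.725 = 197.275 → 197
G: 255 - (255-154)×(255-170)/255 = 255 - 8585/255 ≈ 255 - 33.667 = 221.333 → 221
B: 255 - (255-188)×(255-247)/255 = 255 - 536/255 ≈ 255 - 2.102 = 252.898 → 253
= RGB(197, 221, 253)


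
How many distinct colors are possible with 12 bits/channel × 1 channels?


Total bits = 12 bits/channel × 1 channels = 12 bits
Distinct colors = 2^12
= 4,096 colors


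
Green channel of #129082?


Color: #129082
R = 12 = 18
G = 90 = 144
B = 82 = 130
Green = 144


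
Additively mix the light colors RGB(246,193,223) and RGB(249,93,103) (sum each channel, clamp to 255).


Additive: each channel = min(255, C₁+C₂)
R: 246+249 = 495 → 255
G: 193+93 = 286 → 255
B: 223+103 = 326 → 255
= RGB(255, 255, 255)


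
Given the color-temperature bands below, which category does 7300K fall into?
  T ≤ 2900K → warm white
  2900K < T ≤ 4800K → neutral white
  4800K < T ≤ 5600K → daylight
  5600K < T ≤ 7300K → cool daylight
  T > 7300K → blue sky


Temperature: 7300K
5600K < 7300K ≤ 7300K → cool daylight
Classification: cool daylight


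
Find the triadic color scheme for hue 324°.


Triadic: equally spaced at 120° intervals
H1 = 324°
H2 = (324 + 120) mod 360 = 84°
H3 = (324 + 240) mod 360 = 204°
Triadic = 324°, 84°, 204°


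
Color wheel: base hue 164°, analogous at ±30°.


Base hue: 164°
Left analog: (164 - 30) mod 360 = 134°
Right analog: (164 + 30) mod 360 = 194°
Analogous hues = 134° and 194°


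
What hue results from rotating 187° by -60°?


New hue = (H + rotation) mod 360
New hue = (187 -60) mod 360
= 127 mod 360
= 127°


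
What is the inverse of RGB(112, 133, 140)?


Invert: (255-R, 255-G, 255-B)
R: 255-112 = 143
G: 255-133 = 122
B: 255-140 = 115
= RGB(143, 122, 115)


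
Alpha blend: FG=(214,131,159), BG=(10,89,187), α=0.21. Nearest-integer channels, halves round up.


C = α×F + (1-α)×B, with 1-α = 0.79
R: 0.21×214 + 0.79×10 = 44.94 + 7.90 = 52.84 → 53
G: 0.21×131 + 0.79×89 = 27.51 + 70.31 = 97.82 → 98
B: 0.21×159 + 0.79×187 = 33.39 + 147.73 = 181.12 → 181
= RGB(53, 98, 181)


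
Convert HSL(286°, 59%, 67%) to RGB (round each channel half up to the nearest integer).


H=286°, S=0.59, L=0.67
C = (1-|2L-1|)×S = (1-|0.34|)×0.59 = 0.3894
H' = H/60 = 286/60 ≈ 4.7667; X = C×(1-|H' mod 2 - 1|) = 0.29854
m = L - C/2 = 0.67 - 0.1947 = 0.4753
Sector ⌊H'⌋ = 4 → (R',G',B') = (0.29854, 0.0, 0.3894)
RGB = ((R'+m)×255, (G'+m)×255, (B'+m)×255) = (197.3292, 121.2015, 220.4985)
Round half up → RGB(197, 121, 220)


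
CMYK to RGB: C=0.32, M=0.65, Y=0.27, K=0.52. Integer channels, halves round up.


R = 255 × (1-C) × (1-K) = 255 × 0.68 × 0.48 = 83.232 → 83
G = 255 × (1-M) × (1-K) = 255 × 0.35 × 0.48 = 42.84 → 43
B = 255 × (1-Y) × (1-K) = 255 × 0.73 × 0.48 = 89.352 → 89
= RGB(83, 43, 89)


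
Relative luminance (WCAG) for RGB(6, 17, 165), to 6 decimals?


Linearize each channel (sRGB transfer function): c = v/255; c_lin = c/12.92 if c ≤ 0.04045, else ((c+0.055)/1.055)^2.4
  R: 6/255 ≈ 0.023529 ≤ 0.04045 → 0.023529/12.92 ≈ 0.001821
  G: 17/255 ≈ 0.066667 > 0.04045 → ((0.066667+0.055)/1.055)^2.4 ≈ 0.005605
  B: 165/255 ≈ 0.647059 > 0.04045 → ((0.647059+0.055)/1.055)^2.4 ≈ 0.376262
R_lin = 0.001821, G_lin = 0.005605, B_lin = 0.376262
L = 0.2126×R + 0.7152×G + 0.0722×B
L = 0.2126×0.001821 + 0.7152×0.005605 + 0.0722×0.376262
L ≈ 0.031562


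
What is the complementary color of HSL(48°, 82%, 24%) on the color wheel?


Complement = opposite side of color wheel = hue + 180°
H' = (48 + 180) mod 360 = 228°
S and L unchanged.
= HSL(228°, 82%, 24%)


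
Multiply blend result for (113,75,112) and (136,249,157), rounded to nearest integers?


Multiply: C = A×B/255, rounded to nearest integer
R: 113×136/255 = 15368/255 ≈ 60.267 → 60
G: 75×249/255 = 18675/255 ≈ 73.235 → 73
B: 112×157/255 = 17584/255 ≈ 68.957 → 69
= RGB(60, 73, 69)


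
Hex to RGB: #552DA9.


55 → 85 (R)
2D → 45 (G)
A9 → 169 (B)
= RGB(85, 45, 169)


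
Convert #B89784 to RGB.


B8 → 184 (R)
97 → 151 (G)
84 → 132 (B)
= RGB(184, 151, 132)


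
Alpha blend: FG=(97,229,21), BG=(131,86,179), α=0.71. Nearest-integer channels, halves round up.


C = α×F + (1-α)×B, with 1-α = 0.29
R: 0.71×97 + 0.29×131 = 68.87 + 37.99 = 106.86 → 107
G: 0.71×229 + 0.29×86 = 162.59 + 24.94 = 187.53 → 188
B: 0.71×21 + 0.29×179 = 14.91 + 51.91 = 66.82 → 67
= RGB(107, 188, 67)


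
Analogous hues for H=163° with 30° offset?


Base hue: 163°
Left analog: (163 - 30) mod 360 = 133°
Right analog: (163 + 30) mod 360 = 193°
Analogous hues = 133° and 193°


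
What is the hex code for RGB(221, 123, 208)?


R = 221 → DD (hex)
G = 123 → 7B (hex)
B = 208 → D0 (hex)
Hex = #DD7BD0


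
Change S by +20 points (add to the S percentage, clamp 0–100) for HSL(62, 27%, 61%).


Original S = 27%
Adjustment = +20 percentage points
New S = 27 + (20) = 47
Clamp to [0, 100] → 47
= HSL(62°, 47%, 61%)


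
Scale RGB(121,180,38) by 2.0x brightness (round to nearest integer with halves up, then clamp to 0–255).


Multiply each channel by 2.0, round half up, clamp to [0, 255]
R: 121×2.0 = 242
G: 180×2.0 = 360 → clamp → 255
B: 38×2.0 = 76
= RGB(242, 255, 76)


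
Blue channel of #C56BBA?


Color: #C56BBA
R = C5 = 197
G = 6B = 107
B = BA = 186
Blue = 186


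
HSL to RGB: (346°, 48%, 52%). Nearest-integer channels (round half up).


H=346°, S=0.48, L=0.52
C = (1-|2L-1|)×S = (1-|0.04|)×0.48 = 0.4608
H' = H/60 = 346/60 ≈ 5.7667; X = C×(1-|H' mod 2 - 1|) = 0.10752
m = L - C/2 = 0.52 - 0.2304 = 0.2896
Sector ⌊H'⌋ = 5 → (R',G',B') = (0.4608, 0.0, 0.10752)
RGB = ((R'+m)×255, (G'+m)×255, (B'+m)×255) = (191.352, 73.848, 101.2656)
Round half up → RGB(191, 74, 101)


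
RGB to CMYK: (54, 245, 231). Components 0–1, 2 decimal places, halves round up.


R'=54/255≈0.2118, G'=245/255≈0.9608, B'=231/255≈0.9059
K = 1 - max(R',G',B') = 1 - 245/255 = 10/255 = 0.03921… → 0.04
(1-R'-K)/(1-K) simplifies to (max-R)/max with max = 245:
C = (245-54)/245 = 191/245 = 0.77959… → 0.78
M = (245-245)/245 = 0/245 = 0 → 0.00
Y = (245-231)/245 = 14/245 = 0.05714… → 0.06
= CMYK(0.78, 0.00, 0.06, 0.04)


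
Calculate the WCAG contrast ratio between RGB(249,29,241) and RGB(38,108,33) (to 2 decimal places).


Linearize each sRGB channel c=v/255: c/12.92 if c ≤ 0.04045 else ((c+0.055)/1.055)^2.4
L = 0.2126×R_lin + 0.7152×G_lin + 0.0722×B_lin
Color 1 (249,29,241):
  R=249: 249/255≈0.9765 > 0.04045 → ((0.9765+0.055)/1.055)^2.4 ≈ 0.94731
  G=29: 29/255≈0.1137 > 0.04045 → ((0.1137+0.055)/1.055)^2.4 ≈ 0.01229
  B=241: 241/255≈0.9451 > 0.04045 → ((0.9451+0.055)/1.055)^2.4 ≈ 0.87962
  L1 = 0.2126×0.94731 + 0.7152×0.01229 + 0.0722×0.87962 ≈ 0.27369
Color 2 (38,108,33):
  R=38: 38/255≈0.1490 > 0.04045 → ((0.1490+0.055)/1.055)^2.4 ≈ 0.01938
  G=108: 108/255≈0.4235 > 0.04045 → ((0.4235+0.055)/1.055)^2.4 ≈ 0.14996
  B=33: 33/255≈0.1294 > 0.04045 → ((0.1294+0.055)/1.055)^2.4 ≈ 0.01521
  L2 = 0.2126×0.01938 + 0.7152×0.14996 + 0.0722×0.01521 ≈ 0.11247
Lighter = 0.27369, Darker = 0.11247
Ratio = (L_lighter + 0.05) / (L_darker + 0.05)
Ratio = (0.27369 + 0.05) / (0.11247 + 0.05) = 0.32369 / 0.16247 ≈ 1.9923
Ratio ≈ 1.99:1


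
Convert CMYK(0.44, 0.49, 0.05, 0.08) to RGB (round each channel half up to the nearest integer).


R = 255 × (1-C) × (1-K) = 255 × 0.56 × 0.92 = 131.376 → 131
G = 255 × (1-M) × (1-K) = 255 × 0.51 × 0.92 = 119.646 → 120
B = 255 × (1-Y) × (1-K) = 255 × 0.95 × 0.92 = 222.87 → 223
= RGB(131, 120, 223)


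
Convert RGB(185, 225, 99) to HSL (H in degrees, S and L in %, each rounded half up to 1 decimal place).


Normalize: R'=185/255≈0.7255, G'=225/255≈0.8824, B'=99/255≈0.3882
Max=225/255, Min=99/255, Δ=Max-Min=126/255
L = (Max+Min)/2 = (225+99)/510 = 324/510 = 0.63529… → L = 63.5%
L > 0.5 → S = Δ/(2-Max-Min) = 126/(510-225-99) = 126/186 = 0.67741… → S = 67.7%
(the 1/255 factors cancel in S and H, so raw channel differences can be used)
Max is G' → H = 60 × ((B-R)/Δ + 2) = 60 × ((99-185)/126 + 2)
  -86/126 + 2 = -0.6825… + 2 = 1.3174…
  H = 60 × 1.3174… = 79.047…° → H = 79.0°
= HSL(79.0°, 67.7%, 63.5%)


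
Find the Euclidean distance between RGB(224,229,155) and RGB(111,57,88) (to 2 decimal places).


d = √[(R₁-R₂)² + (G₁-G₂)² + (B₁-B₂)²]
d = √[(224-111)² + (229-57)² + (155-88)²]
d = √[12769 + 29584 + 4489]
d = √46842
d ≈ 216.43


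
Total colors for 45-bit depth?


Colors = 2^bits = 2^45
= 35,184,372,088,832 colors


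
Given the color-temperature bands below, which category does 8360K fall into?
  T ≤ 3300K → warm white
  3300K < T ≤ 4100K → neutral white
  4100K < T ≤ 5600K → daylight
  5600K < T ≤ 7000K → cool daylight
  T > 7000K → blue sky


Temperature: 8360K
8360K > 7000K → blue sky
Classification: blue sky


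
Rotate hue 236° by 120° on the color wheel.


New hue = (H + rotation) mod 360
New hue = (236 + 120) mod 360
= 356 mod 360
= 356°


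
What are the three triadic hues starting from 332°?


Triadic: equally spaced at 120° intervals
H1 = 332°
H2 = (332 + 120) mod 360 = 92°
H3 = (332 + 240) mod 360 = 212°
Triadic = 332°, 92°, 212°


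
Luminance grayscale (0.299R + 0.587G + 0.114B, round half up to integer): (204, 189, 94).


Gray = 0.299×R + 0.587×G + 0.114×B
Gray = 0.299×204 + 0.587×189 + 0.114×94
Gray = 60.996 + 110.943 + 10.716
Gray = 182.655 → round half up → 183
Gray = 183


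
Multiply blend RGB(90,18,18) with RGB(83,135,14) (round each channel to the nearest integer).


Multiply: C = A×B/255, rounded to nearest integer
R: 90×83/255 = 7470/255 ≈ 29.294 → 29
G: 18×135/255 = 2430/255 ≈ 9.529 → 10
B: 18×14/255 = 252/255 ≈ 0.988 → 1
= RGB(29, 10, 1)


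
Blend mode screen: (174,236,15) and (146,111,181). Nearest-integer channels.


Screen: C = 255 - (255-A)×(255-B)/255, rounded to nearest integer
R: 255 - (255-174)×(255-146)/255 = 255 - 8829/255 ≈ 255 - 34.624 = 220.376 → 220
G: 255 - (255-236)×(255-111)/255 = 255 - 2736/255 ≈ 255 - 10.729 = 244.271 → 244
B: 255 - (255-15)×(255-181)/255 = 255 - 17760/255 ≈ 255 - 69.647 = 185.353 → 185
= RGB(220, 244, 185)


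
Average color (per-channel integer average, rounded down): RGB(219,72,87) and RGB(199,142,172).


Midpoint: each channel = ⌊(C₁+C₂)/2⌋
R: ⌊(219+199)/2⌋ = 209
G: ⌊(72+142)/2⌋ = 107
B: ⌊(87+172)/2⌋ = 129
= RGB(209, 107, 129)


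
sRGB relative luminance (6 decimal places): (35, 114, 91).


Linearize each channel (sRGB transfer function): c = v/255; c_lin = c/12.92 if c ≤ 0.04045, else ((c+0.055)/1.055)^2.4
  R: 35/255 ≈ 0.137255 > 0.04045 → ((0.137255+0.055)/1.055)^2.4 ≈ 0.016807
  G: 114/255 ≈ 0.447059 > 0.04045 → ((0.447059+0.055)/1.055)^2.4 ≈ 0.168269
  B: 91/255 ≈ 0.356863 > 0.04045 → ((0.356863+0.055)/1.055)^2.4 ≈ 0.104616
R_lin = 0.016807, G_lin = 0.168269, B_lin = 0.104616
L = 0.2126×R + 0.7152×G + 0.0722×B
L = 0.2126×0.016807 + 0.7152×0.168269 + 0.0722×0.104616
L ≈ 0.131473


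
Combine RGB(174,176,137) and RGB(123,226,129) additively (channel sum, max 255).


Additive: each channel = min(255, C₁+C₂)
R: 174+123 = 297 → 255
G: 176+226 = 402 → 255
B: 137+129 = 266 → 255
= RGB(255, 255, 255)


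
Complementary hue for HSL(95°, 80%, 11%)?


Complement = opposite side of color wheel = hue + 180°
H' = (95 + 180) mod 360 = 275°
S and L unchanged.
= HSL(275°, 80%, 11%)


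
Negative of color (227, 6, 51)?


Invert: (255-R, 255-G, 255-B)
R: 255-227 = 28
G: 255-6 = 249
B: 255-51 = 204
= RGB(28, 249, 204)


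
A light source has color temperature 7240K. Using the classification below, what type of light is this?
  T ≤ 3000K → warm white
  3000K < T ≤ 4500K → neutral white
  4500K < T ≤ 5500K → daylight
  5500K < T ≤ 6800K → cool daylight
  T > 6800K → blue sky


Temperature: 7240K
7240K > 6800K → blue sky
Classification: blue sky


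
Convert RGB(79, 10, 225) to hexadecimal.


R = 79 → 4F (hex)
G = 10 → 0A (hex)
B = 225 → E1 (hex)
Hex = #4F0AE1


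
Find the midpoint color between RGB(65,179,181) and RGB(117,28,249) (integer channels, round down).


Midpoint: each channel = ⌊(C₁+C₂)/2⌋
R: ⌊(65+117)/2⌋ = 91
G: ⌊(179+28)/2⌋ = 103
B: ⌊(181+249)/2⌋ = 215
= RGB(91, 103, 215)


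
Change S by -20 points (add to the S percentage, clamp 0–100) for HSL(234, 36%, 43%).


Original S = 36%
Adjustment = -20 percentage points
New S = 36 + (-20) = 16
Clamp to [0, 100] → 16
= HSL(234°, 16%, 43%)


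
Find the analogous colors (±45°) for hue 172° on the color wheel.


Base hue: 172°
Left analog: (172 - 45) mod 360 = 127°
Right analog: (172 + 45) mod 360 = 217°
Analogous hues = 127° and 217°


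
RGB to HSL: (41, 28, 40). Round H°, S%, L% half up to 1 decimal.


Normalize: R'=41/255≈0.1608, G'=28/255≈0.1098, B'=40/255≈0.1569
Max=41/255, Min=28/255, Δ=Max-Min=13/255
L = (Max+Min)/2 = (41+28)/510 = 69/510 = 0.13529… → L = 13.5%
L ≤ 0.5 → S = Δ/(Max+Min) = 13/(41+28) = 13/69 = 0.18840… → S = 18.8%
(the 1/255 factors cancel in S and H, so raw channel differences can be used)
Max is R' → H = 60 × (((G-B)/Δ) mod 6) = 60 × (((28-40)/13) mod 6)
  (-12)/13 = -0.9230…; negative, so add 6 → 5.0769…
  H = 60 × 5.0769… = 304.615…° → H = 304.6°
= HSL(304.6°, 18.8%, 13.5%)


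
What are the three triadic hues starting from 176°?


Triadic: equally spaced at 120° intervals
H1 = 176°
H2 = (176 + 120) mod 360 = 296°
H3 = (176 + 240) mod 360 = 56°
Triadic = 176°, 296°, 56°


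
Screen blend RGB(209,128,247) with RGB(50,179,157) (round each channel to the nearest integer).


Screen: C = 255 - (255-A)×(255-B)/255, rounded to nearest integer
R: 255 - (255-209)×(255-50)/255 = 255 - 9430/255 ≈ 255 - 36.980 = 218.020 → 218
G: 255 - (255-128)×(255-179)/255 = 255 - 9652/255 ≈ 255 - 37.851 = 217.149 → 217
B: 255 - (255-247)×(255-157)/255 = 255 - 784/255 ≈ 255 - 3.075 = 251.925 → 252
= RGB(218, 217, 252)


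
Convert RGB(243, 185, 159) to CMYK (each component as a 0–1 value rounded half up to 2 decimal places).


R'=243/255≈0.9529, G'=185/255≈0.7255, B'=159/255≈0.6235
K = 1 - max(R',G',B') = 1 - 243/255 = 12/255 = 0.04705… → 0.05
(1-R'-K)/(1-K) simplifies to (max-R)/max with max = 243:
C = (243-243)/243 = 0/243 = 0 → 0.00
M = (243-185)/243 = 58/243 = 0.23868… → 0.24
Y = (243-159)/243 = 84/243 = 0.34567… → 0.35
= CMYK(0.00, 0.24, 0.35, 0.05)


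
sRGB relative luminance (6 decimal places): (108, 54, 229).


Linearize each channel (sRGB transfer function): c = v/255; c_lin = c/12.92 if c ≤ 0.04045, else ((c+0.055)/1.055)^2.4
  R: 108/255 ≈ 0.423529 > 0.04045 → ((0.423529+0.055)/1.055)^2.4 ≈ 0.149960
  G: 54/255 ≈ 0.211765 > 0.04045 → ((0.211765+0.055)/1.055)^2.4 ≈ 0.036889
  B: 229/255 ≈ 0.898039 > 0.04045 → ((0.898039+0.055)/1.055)^2.4 ≈ 0.783538
R_lin = 0.149960, G_lin = 0.036889, B_lin = 0.783538
L = 0.2126×R + 0.7152×G + 0.0722×B
L = 0.2126×0.149960 + 0.7152×0.036889 + 0.0722×0.783538
L ≈ 0.114836


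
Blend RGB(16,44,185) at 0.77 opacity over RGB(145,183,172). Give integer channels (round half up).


C = α×F + (1-α)×B, with 1-α = 0.23
R: 0.77×16 + 0.23×145 = 12.32 + 33.35 = 45.67 → 46
G: 0.77×44 + 0.23×183 = 33.88 + 42.09 = 75.97 → 76
B: 0.77×185 + 0.23×172 = 142.45 + 39.56 = 182.01 → 182
= RGB(46, 76, 182)


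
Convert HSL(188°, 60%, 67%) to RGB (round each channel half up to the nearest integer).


H=188°, S=0.60, L=0.67
C = (1-|2L-1|)×S = (1-|0.34|)×0.60 = 0.396
H' = H/60 = 188/60 ≈ 3.1333; X = C×(1-|H' mod 2 - 1|) = 0.3432
m = L - C/2 = 0.67 - 0.198 = 0.472
Sector ⌊H'⌋ = 3 → (R',G',B') = (0.0, 0.3432, 0.396)
RGB = ((R'+m)×255, (G'+m)×255, (B'+m)×255) = (120.36, 207.876, 221.34)
Round half up → RGB(120, 208, 221)


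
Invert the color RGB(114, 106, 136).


Invert: (255-R, 255-G, 255-B)
R: 255-114 = 141
G: 255-106 = 149
B: 255-136 = 119
= RGB(141, 149, 119)


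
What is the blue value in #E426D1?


Color: #E426D1
R = E4 = 228
G = 26 = 38
B = D1 = 209
Blue = 209


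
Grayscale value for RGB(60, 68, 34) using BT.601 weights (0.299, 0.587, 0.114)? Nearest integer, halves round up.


Gray = 0.299×R + 0.587×G + 0.114×B
Gray = 0.299×60 + 0.587×68 + 0.114×34
Gray = 17.940 + 39.916 + 3.876
Gray = 61.732 → round half up → 62
Gray = 62


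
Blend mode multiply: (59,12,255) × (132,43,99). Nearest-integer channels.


Multiply: C = A×B/255, rounded to nearest integer
R: 59×132/255 = 7788/255 ≈ 30.541 → 31
G: 12×43/255 = 516/255 ≈ 2.024 → 2
B: 255×99/255 = 25245/255 ≈ 99.000 → 99
= RGB(31, 2, 99)


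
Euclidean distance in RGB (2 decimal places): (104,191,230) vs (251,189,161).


d = √[(R₁-R₂)² + (G₁-G₂)² + (B₁-B₂)²]
d = √[(104-251)² + (191-189)² + (230-161)²]
d = √[21609 + 4 + 4761]
d = √26374
d ≈ 162.40


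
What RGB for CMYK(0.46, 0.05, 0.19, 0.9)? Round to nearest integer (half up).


R = 255 × (1-C) × (1-K) = 255 × 0.54 × 0.10 = 13.77 → 14
G = 255 × (1-M) × (1-K) = 255 × 0.95 × 0.10 = 24.225 → 24
B = 255 × (1-Y) × (1-K) = 255 × 0.81 × 0.10 = 20.655 → 21
= RGB(14, 24, 21)


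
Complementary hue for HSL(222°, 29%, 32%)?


Complement = opposite side of color wheel = hue + 180°
H' = (222 + 180) mod 360 = 42°
S and L unchanged.
= HSL(42°, 29%, 32%)


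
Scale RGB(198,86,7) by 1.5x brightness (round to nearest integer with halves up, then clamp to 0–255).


Multiply each channel by 1.5, round half up, clamp to [0, 255]
R: 198×1.5 = 297 → clamp → 255
G: 86×1.5 = 129
B: 7×1.5 = 10.5 → round → 11
= RGB(255, 129, 11)


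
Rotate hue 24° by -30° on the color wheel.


New hue = (H + rotation) mod 360
New hue = (24 -30) mod 360
= -6 mod 360
= 354°


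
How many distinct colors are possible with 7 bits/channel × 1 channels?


Total bits = 7 bits/channel × 1 channels = 7 bits
Distinct colors = 2^7
= 128 colors


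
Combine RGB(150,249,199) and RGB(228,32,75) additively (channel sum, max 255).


Additive: each channel = min(255, C₁+C₂)
R: 150+228 = 378 → 255
G: 249+32 = 281 → 255
B: 199+75 = 274 → 255
= RGB(255, 255, 255)


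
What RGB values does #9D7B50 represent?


9D → 157 (R)
7B → 123 (G)
50 → 80 (B)
= RGB(157, 123, 80)


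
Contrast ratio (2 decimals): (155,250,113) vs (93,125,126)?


Linearize each sRGB channel c=v/255: c/12.92 if c ≤ 0.04045 else ((c+0.055)/1.055)^2.4
L = 0.2126×R_lin + 0.7152×G_lin + 0.0722×B_lin
Color 1 (155,250,113):
  R=155: 155/255≈0.6078 > 0.04045 → ((0.6078+0.055)/1.055)^2.4 ≈ 0.32778
  G=250: 250/255≈0.9804 > 0.04045 → ((0.9804+0.055)/1.055)^2.4 ≈ 0.95597
  B=113: 113/255≈0.4431 > 0.04045 → ((0.4431+0.055)/1.055)^2.4 ≈ 0.16513
  L1 = 0.2126×0.32778 + 0.7152×0.95597 + 0.0722×0.16513 ≈ 0.76532
Color 2 (93,125,126):
  R=93: 93/255≈0.3647 > 0.04045 → ((0.3647+0.055)/1.055)^2.4 ≈ 0.10946
  G=125: 125/255≈0.4902 > 0.04045 → ((0.4902+0.055)/1.055)^2.4 ≈ 0.20508
  B=126: 126/255≈0.4941 > 0.04045 → ((0.4941+0.055)/1.055)^2.4 ≈ 0.20864
  L2 = 0.2126×0.10946 + 0.7152×0.20508 + 0.0722×0.20864 ≈ 0.18501
Lighter = 0.76532, Darker = 0.18501
Ratio = (L_lighter + 0.05) / (L_darker + 0.05)
Ratio = (0.76532 + 0.05) / (0.18501 + 0.05) = 0.81532 / 0.23501 ≈ 3.4693
Ratio ≈ 3.47:1


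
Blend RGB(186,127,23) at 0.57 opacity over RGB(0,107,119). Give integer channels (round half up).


C = α×F + (1-α)×B, with 1-α = 0.43
R: 0.57×186 + 0.43×0 = 106.02 + 0.00 = 106.02 → 106
G: 0.57×127 + 0.43×107 = 72.39 + 46.01 = 118.40 → 118
B: 0.57×23 + 0.43×119 = 13.11 + 51.17 = 64.28 → 64
= RGB(106, 118, 64)


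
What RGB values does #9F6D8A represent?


9F → 159 (R)
6D → 109 (G)
8A → 138 (B)
= RGB(159, 109, 138)


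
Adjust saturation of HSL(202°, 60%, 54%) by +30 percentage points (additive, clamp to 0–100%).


Original S = 60%
Adjustment = +30 percentage points
New S = 60 + (30) = 90
Clamp to [0, 100] → 90
= HSL(202°, 90%, 54%)


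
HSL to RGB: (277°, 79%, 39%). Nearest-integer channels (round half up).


H=277°, S=0.79, L=0.39
C = (1-|2L-1|)×S = (1-|-0.22|)×0.79 = 0.6162
H' = H/60 = 277/60 ≈ 4.6167; X = C×(1-|H' mod 2 - 1|) = 0.37999
m = L - C/2 = 0.39 - 0.3081 = 0.0819
Sector ⌊H'⌋ = 4 → (R',G',B') = (0.37999, 0.0, 0.6162)
RGB = ((R'+m)×255, (G'+m)×255, (B'+m)×255) = (117.78195, 20.8845, 178.0155)
Round half up → RGB(118, 21, 178)


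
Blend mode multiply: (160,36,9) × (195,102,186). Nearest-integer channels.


Multiply: C = A×B/255, rounded to nearest integer
R: 160×195/255 = 31200/255 ≈ 122.353 → 122
G: 36×102/255 = 3672/255 ≈ 14.400 → 14
B: 9×186/255 = 1674/255 ≈ 6.565 → 7
= RGB(122, 14, 7)


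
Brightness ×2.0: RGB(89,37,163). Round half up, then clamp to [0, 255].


Multiply each channel by 2.0, round half up, clamp to [0, 255]
R: 89×2.0 = 178
G: 37×2.0 = 74
B: 163×2.0 = 326 → clamp → 255
= RGB(178, 74, 255)


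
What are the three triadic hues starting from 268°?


Triadic: equally spaced at 120° intervals
H1 = 268°
H2 = (268 + 120) mod 360 = 28°
H3 = (268 + 240) mod 360 = 148°
Triadic = 268°, 28°, 148°


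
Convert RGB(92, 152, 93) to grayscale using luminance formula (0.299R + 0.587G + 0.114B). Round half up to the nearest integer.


Gray = 0.299×R + 0.587×G + 0.114×B
Gray = 0.299×92 + 0.587×152 + 0.114×93
Gray = 27.508 + 89.224 + 10.602
Gray = 127.334 → round half up → 127
Gray = 127


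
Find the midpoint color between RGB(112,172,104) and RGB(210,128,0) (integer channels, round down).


Midpoint: each channel = ⌊(C₁+C₂)/2⌋
R: ⌊(112+210)/2⌋ = 161
G: ⌊(172+128)/2⌋ = 150
B: ⌊(104+0)/2⌋ = 52
= RGB(161, 150, 52)


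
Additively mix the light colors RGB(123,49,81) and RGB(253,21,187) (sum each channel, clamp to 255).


Additive: each channel = min(255, C₁+C₂)
R: 123+253 = 376 → 255
G: 49+21 = 70 → 70
B: 81+187 = 268 → 255
= RGB(255, 70, 255)


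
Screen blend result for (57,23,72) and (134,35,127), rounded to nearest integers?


Screen: C = 255 - (255-A)×(255-B)/255, rounded to nearest integer
R: 255 - (255-57)×(255-134)/255 = 255 - 23958/255 ≈ 255 - 93.953 = 161.047 → 161
G: 255 - (255-23)×(255-35)/255 = 255 - 51040/255 ≈ 255 - 200.157 = 54.843 → 55
B: 255 - (255-72)×(255-127)/255 = 255 - 23424/255 ≈ 255 - 91.859 = 163.141 → 163
= RGB(161, 55, 163)


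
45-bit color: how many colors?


Colors = 2^bits = 2^45
= 35,184,372,088,832 colors


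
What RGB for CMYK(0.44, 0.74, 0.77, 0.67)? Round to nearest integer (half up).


R = 255 × (1-C) × (1-K) = 255 × 0.56 × 0.33 = 47.124 → 47
G = 255 × (1-M) × (1-K) = 255 × 0.26 × 0.33 = 21.879 → 22
B = 255 × (1-Y) × (1-K) = 255 × 0.23 × 0.33 = 19.3545 → 19
= RGB(47, 22, 19)


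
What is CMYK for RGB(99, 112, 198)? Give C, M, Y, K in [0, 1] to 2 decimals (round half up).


R'=99/255≈0.3882, G'=112/255≈0.4392, B'=198/255≈0.7765
K = 1 - max(R',G',B') = 1 - 198/255 = 57/255 = 0.22352… → 0.22
(1-R'-K)/(1-K) simplifies to (max-R)/max with max = 198:
C = (198-99)/198 = 99/198 = 0.5 → 0.50
M = (198-112)/198 = 86/198 = 0.43434… → 0.43
Y = (198-198)/198 = 0/198 = 0 → 0.00
= CMYK(0.50, 0.43, 0.00, 0.22)


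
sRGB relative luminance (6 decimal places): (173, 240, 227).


Linearize each channel (sRGB transfer function): c = v/255; c_lin = c/12.92 if c ≤ 0.04045, else ((c+0.055)/1.055)^2.4
  R: 173/255 ≈ 0.678431 > 0.04045 → ((0.678431+0.055)/1.055)^2.4 ≈ 0.417885
  G: 240/255 ≈ 0.941176 > 0.04045 → ((0.941176+0.055)/1.055)^2.4 ≈ 0.871367
  B: 227/255 ≈ 0.890196 > 0.04045 → ((0.890196+0.055)/1.055)^2.4 ≈ 0.768151
R_lin = 0.417885, G_lin = 0.871367, B_lin = 0.768151
L = 0.2126×R + 0.7152×G + 0.0722×B
L = 0.2126×0.417885 + 0.7152×0.871367 + 0.0722×0.768151
L ≈ 0.767505


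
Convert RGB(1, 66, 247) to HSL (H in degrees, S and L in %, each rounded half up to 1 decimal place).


Normalize: R'=1/255≈0.0039, G'=66/255≈0.2588, B'=247/255≈0.9686
Max=247/255, Min=1/255, Δ=Max-Min=246/255
L = (Max+Min)/2 = (247+1)/510 = 248/510 = 0.48627… → L = 48.6%
L ≤ 0.5 → S = Δ/(Max+Min) = 246/(247+1) = 246/248 = 0.99193… → S = 99.2%
(the 1/255 factors cancel in S and H, so raw channel differences can be used)
Max is B' → H = 60 × ((R-G)/Δ + 4) = 60 × ((1-66)/246 + 4)
  -65/246 + 4 = -0.2642… + 4 = 3.7357…
  H = 60 × 3.7357… = 224.146…° → H = 224.1°
= HSL(224.1°, 99.2%, 48.6%)


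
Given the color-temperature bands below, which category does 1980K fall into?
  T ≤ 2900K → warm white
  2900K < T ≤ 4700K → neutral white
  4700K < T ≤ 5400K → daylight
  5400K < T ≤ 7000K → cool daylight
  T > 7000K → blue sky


Temperature: 1980K
1980K ≤ 2900K → warm white
Classification: warm white


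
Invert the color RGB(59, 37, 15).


Invert: (255-R, 255-G, 255-B)
R: 255-59 = 196
G: 255-37 = 218
B: 255-15 = 240
= RGB(196, 218, 240)


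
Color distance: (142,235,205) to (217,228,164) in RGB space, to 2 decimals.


d = √[(R₁-R₂)² + (G₁-G₂)² + (B₁-B₂)²]
d = √[(142-217)² + (235-228)² + (205-164)²]
d = √[5625 + 49 + 1681]
d = √7355
d ≈ 85.76


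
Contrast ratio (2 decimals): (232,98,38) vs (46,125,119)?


Linearize each sRGB channel c=v/255: c/12.92 if c ≤ 0.04045 else ((c+0.055)/1.055)^2.4
L = 0.2126×R_lin + 0.7152×G_lin + 0.0722×B_lin
Color 1 (232,98,38):
  R=232: 232/255≈0.9098 > 0.04045 → ((0.9098+0.055)/1.055)^2.4 ≈ 0.80695
  G=98: 98/255≈0.3843 > 0.04045 → ((0.3843+0.055)/1.055)^2.4 ≈ 0.12214
  B=38: 38/255≈0.1490 > 0.04045 → ((0.1490+0.055)/1.055)^2.4 ≈ 0.01938
  L1 = 0.2126×0.80695 + 0.7152×0.12214 + 0.0722×0.01938 ≈ 0.26031
Color 2 (46,125,119):
  R=46: 46/255≈0.1804 > 0.04045 → ((0.1804+0.055)/1.055)^2.4 ≈ 0.02732
  G=125: 125/255≈0.4902 > 0.04045 → ((0.4902+0.055)/1.055)^2.4 ≈ 0.20508
  B=119: 119/255≈0.4667 > 0.04045 → ((0.4667+0.055)/1.055)^2.4 ≈ 0.18447
  L2 = 0.2126×0.02732 + 0.7152×0.20508 + 0.0722×0.18447 ≈ 0.16580
Lighter = 0.26031, Darker = 0.16580
Ratio = (L_lighter + 0.05) / (L_darker + 0.05)
Ratio = (0.26031 + 0.05) / (0.16580 + 0.05) = 0.31031 / 0.21580 ≈ 1.4380
Ratio ≈ 1.44:1


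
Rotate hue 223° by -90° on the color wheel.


New hue = (H + rotation) mod 360
New hue = (223 -90) mod 360
= 133 mod 360
= 133°


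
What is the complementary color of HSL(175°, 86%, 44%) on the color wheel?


Complement = opposite side of color wheel = hue + 180°
H' = (175 + 180) mod 360 = 355°
S and L unchanged.
= HSL(355°, 86%, 44%)


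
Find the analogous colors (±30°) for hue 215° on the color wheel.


Base hue: 215°
Left analog: (215 - 30) mod 360 = 185°
Right analog: (215 + 30) mod 360 = 245°
Analogous hues = 185° and 245°


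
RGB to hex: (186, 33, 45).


R = 186 → BA (hex)
G = 33 → 21 (hex)
B = 45 → 2D (hex)
Hex = #BA212D


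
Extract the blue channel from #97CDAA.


Color: #97CDAA
R = 97 = 151
G = CD = 205
B = AA = 170
Blue = 170


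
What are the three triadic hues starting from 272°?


Triadic: equally spaced at 120° intervals
H1 = 272°
H2 = (272 + 120) mod 360 = 32°
H3 = (272 + 240) mod 360 = 152°
Triadic = 272°, 32°, 152°


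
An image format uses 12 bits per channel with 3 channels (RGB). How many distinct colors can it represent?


Total bits = 12 bits/channel × 3 channels = 36 bits
Distinct colors = 2^36
= 68,719,476,736 colors


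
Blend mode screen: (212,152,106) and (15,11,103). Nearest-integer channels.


Screen: C = 255 - (255-A)×(255-B)/255, rounded to nearest integer
R: 255 - (255-212)×(255-15)/255 = 255 - 10320/255 ≈ 255 - 40.471 = 214.529 → 215
G: 255 - (255-152)×(255-11)/255 = 255 - 25132/255 ≈ 255 - 98.557 = 156.443 → 156
B: 255 - (255-106)×(255-103)/255 = 255 - 22648/255 ≈ 255 - 88.816 = 166.184 → 166
= RGB(215, 156, 166)


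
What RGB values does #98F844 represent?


98 → 152 (R)
F8 → 248 (G)
44 → 68 (B)
= RGB(152, 248, 68)


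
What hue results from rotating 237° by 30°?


New hue = (H + rotation) mod 360
New hue = (237 + 30) mod 360
= 267 mod 360
= 267°


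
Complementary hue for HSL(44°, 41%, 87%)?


Complement = opposite side of color wheel = hue + 180°
H' = (44 + 180) mod 360 = 224°
S and L unchanged.
= HSL(224°, 41%, 87%)


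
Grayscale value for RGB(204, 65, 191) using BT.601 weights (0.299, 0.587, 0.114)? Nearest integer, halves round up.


Gray = 0.299×R + 0.587×G + 0.114×B
Gray = 0.299×204 + 0.587×65 + 0.114×191
Gray = 60.996 + 38.155 + 21.774
Gray = 120.925 → round half up → 121
Gray = 121


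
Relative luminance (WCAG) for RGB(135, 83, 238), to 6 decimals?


Linearize each channel (sRGB transfer function): c = v/255; c_lin = c/12.92 if c ≤ 0.04045, else ((c+0.055)/1.055)^2.4
  R: 135/255 ≈ 0.529412 > 0.04045 → ((0.529412+0.055)/1.055)^2.4 ≈ 0.242281
  G: 83/255 ≈ 0.325490 > 0.04045 → ((0.325490+0.055)/1.055)^2.4 ≈ 0.086500
  B: 238/255 ≈ 0.933333 > 0.04045 → ((0.933333+0.055)/1.055)^2.4 ≈ 0.854993
R_lin = 0.242281, G_lin = 0.086500, B_lin = 0.854993
L = 0.2126×R + 0.7152×G + 0.0722×B
L = 0.2126×0.242281 + 0.7152×0.086500 + 0.0722×0.854993
L ≈ 0.175105


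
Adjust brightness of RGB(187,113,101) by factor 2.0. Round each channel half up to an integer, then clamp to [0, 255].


Multiply each channel by 2.0, round half up, clamp to [0, 255]
R: 187×2.0 = 374 → clamp → 255
G: 113×2.0 = 226
B: 101×2.0 = 202
= RGB(255, 226, 202)


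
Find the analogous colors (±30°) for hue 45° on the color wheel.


Base hue: 45°
Left analog: (45 - 30) mod 360 = 15°
Right analog: (45 + 30) mod 360 = 75°
Analogous hues = 15° and 75°


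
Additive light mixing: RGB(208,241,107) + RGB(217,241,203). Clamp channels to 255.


Additive: each channel = min(255, C₁+C₂)
R: 208+217 = 425 → 255
G: 241+241 = 482 → 255
B: 107+203 = 310 → 255
= RGB(255, 255, 255)


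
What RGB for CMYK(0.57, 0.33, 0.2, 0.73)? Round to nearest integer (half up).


R = 255 × (1-C) × (1-K) = 255 × 0.43 × 0.27 = 29.6055 → 30
G = 255 × (1-M) × (1-K) = 255 × 0.67 × 0.27 = 46.1295 → 46
B = 255 × (1-Y) × (1-K) = 255 × 0.80 × 0.27 = 55.08 → 55
= RGB(30, 46, 55)


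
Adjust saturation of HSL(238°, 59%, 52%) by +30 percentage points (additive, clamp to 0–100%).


Original S = 59%
Adjustment = +30 percentage points
New S = 59 + (30) = 89
Clamp to [0, 100] → 89
= HSL(238°, 89%, 52%)


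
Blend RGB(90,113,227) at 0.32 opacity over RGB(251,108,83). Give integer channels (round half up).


C = α×F + (1-α)×B, with 1-α = 0.68
R: 0.32×90 + 0.68×251 = 28.80 + 170.68 = 199.48 → 199
G: 0.32×113 + 0.68×108 = 36.16 + 73.44 = 109.60 → 110
B: 0.32×227 + 0.68×83 = 72.64 + 56.44 = 129.08 → 129
= RGB(199, 110, 129)


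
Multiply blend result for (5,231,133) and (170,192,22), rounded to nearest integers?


Multiply: C = A×B/255, rounded to nearest integer
R: 5×170/255 = 850/255 ≈ 3.333 → 3
G: 231×192/255 = 44352/255 ≈ 173.929 → 174
B: 133×22/255 = 2926/255 ≈ 11.475 → 11
= RGB(3, 174, 11)


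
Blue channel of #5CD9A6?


Color: #5CD9A6
R = 5C = 92
G = D9 = 217
B = A6 = 166
Blue = 166


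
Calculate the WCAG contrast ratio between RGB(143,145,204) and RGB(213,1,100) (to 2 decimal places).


Linearize each sRGB channel c=v/255: c/12.92 if c ≤ 0.04045 else ((c+0.055)/1.055)^2.4
L = 0.2126×R_lin + 0.7152×G_lin + 0.0722×B_lin
Color 1 (143,145,204):
  R=143: 143/255≈0.5608 > 0.04045 → ((0.5608+0.055)/1.055)^2.4 ≈ 0.27468
  G=145: 145/255≈0.5686 > 0.04045 → ((0.5686+0.055)/1.055)^2.4 ≈ 0.28315
  B=204: 204/255≈0.8000 > 0.04045 → ((0.8000+0.055)/1.055)^2.4 ≈ 0.60383
  L1 = 0.2126×0.27468 + 0.7152×0.28315 + 0.0722×0.60383 ≈ 0.30450
Color 2 (213,1,100):
  R=213: 213/255≈0.8353 > 0.04045 → ((0.8353+0.055)/1.055)^2.4 ≈ 0.66539
  G=1: 1/255≈0.0039 ≤ 0.04045 → 0.0039/12.92 ≈ 0.00030
  B=100: 100/255≈0.3922 > 0.04045 → ((0.3922+0.055)/1.055)^2.4 ≈ 0.12744
  L2 = 0.2126×0.66539 + 0.7152×0.00030 + 0.0722×0.12744 ≈ 0.15088
Lighter = 0.30450, Darker = 0.15088
Ratio = (L_lighter + 0.05) / (L_darker + 0.05)
Ratio = (0.30450 + 0.05) / (0.15088 + 0.05) = 0.35450 / 0.20088 ≈ 1.7647
Ratio ≈ 1.76:1


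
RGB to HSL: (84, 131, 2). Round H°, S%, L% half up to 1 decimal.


Normalize: R'=84/255≈0.3294, G'=131/255≈0.5137, B'=2/255≈0.0078
Max=131/255, Min=2/255, Δ=Max-Min=129/255
L = (Max+Min)/2 = (131+2)/510 = 133/510 = 0.26078… → L = 26.1%
L ≤ 0.5 → S = Δ/(Max+Min) = 129/(131+2) = 129/133 = 0.96992… → S = 97.0%
(the 1/255 factors cancel in S and H, so raw channel differences can be used)
Max is G' → H = 60 × ((B-R)/Δ + 2) = 60 × ((2-84)/129 + 2)
  -82/129 + 2 = -0.6356… + 2 = 1.3643…
  H = 60 × 1.3643… = 81.860…° → H = 81.9°
= HSL(81.9°, 97.0%, 26.1%)


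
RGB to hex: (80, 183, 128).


R = 80 → 50 (hex)
G = 183 → B7 (hex)
B = 128 → 80 (hex)
Hex = #50B780


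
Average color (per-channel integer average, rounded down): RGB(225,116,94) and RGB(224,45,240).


Midpoint: each channel = ⌊(C₁+C₂)/2⌋
R: ⌊(225+224)/2⌋ = 224
G: ⌊(116+45)/2⌋ = 80
B: ⌊(94+240)/2⌋ = 167
= RGB(224, 80, 167)


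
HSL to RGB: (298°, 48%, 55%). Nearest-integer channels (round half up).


H=298°, S=0.48, L=0.55
C = (1-|2L-1|)×S = (1-|0.10|)×0.48 = 0.432
H' = H/60 = 298/60 ≈ 4.9667; X = C×(1-|H' mod 2 - 1|) = 0.4176
m = L - C/2 = 0.55 - 0.216 = 0.334
Sector ⌊H'⌋ = 4 → (R',G',B') = (0.4176, 0.0, 0.432)
RGB = ((R'+m)×255, (G'+m)×255, (B'+m)×255) = (191.658, 85.17, 195.33)
Round half up → RGB(192, 85, 195)


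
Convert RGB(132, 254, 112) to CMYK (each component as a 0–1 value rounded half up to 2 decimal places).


R'=132/255≈0.5176, G'=254/255≈0.9961, B'=112/255≈0.4392
K = 1 - max(R',G',B') = 1 - 254/255 = 1/255 = 0.00392… → 0.00
(1-R'-K)/(1-K) simplifies to (max-R)/max with max = 254:
C = (254-132)/254 = 122/254 = 0.48031… → 0.48
M = (254-254)/254 = 0/254 = 0 → 0.00
Y = (254-112)/254 = 142/254 = 0.55905… → 0.56
= CMYK(0.48, 0.00, 0.56, 0.00)


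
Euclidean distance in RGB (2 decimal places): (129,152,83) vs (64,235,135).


d = √[(R₁-R₂)² + (G₁-G₂)² + (B₁-B₂)²]
d = √[(129-64)² + (152-235)² + (83-135)²]
d = √[4225 + 6889 + 2704]
d = √13818
d ≈ 117.55


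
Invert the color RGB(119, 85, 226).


Invert: (255-R, 255-G, 255-B)
R: 255-119 = 136
G: 255-85 = 170
B: 255-226 = 29
= RGB(136, 170, 29)


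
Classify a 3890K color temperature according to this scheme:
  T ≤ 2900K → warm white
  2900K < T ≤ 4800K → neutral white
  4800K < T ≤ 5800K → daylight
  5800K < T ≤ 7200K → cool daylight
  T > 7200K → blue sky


Temperature: 3890K
2900K < 3890K ≤ 4800K → neutral white
Classification: neutral white


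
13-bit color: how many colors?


Colors = 2^bits = 2^13
= 8,192 colors


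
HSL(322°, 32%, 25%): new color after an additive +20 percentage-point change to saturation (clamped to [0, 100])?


Original S = 32%
Adjustment = +20 percentage points
New S = 32 + (20) = 52
Clamp to [0, 100] → 52
= HSL(322°, 52%, 25%)
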